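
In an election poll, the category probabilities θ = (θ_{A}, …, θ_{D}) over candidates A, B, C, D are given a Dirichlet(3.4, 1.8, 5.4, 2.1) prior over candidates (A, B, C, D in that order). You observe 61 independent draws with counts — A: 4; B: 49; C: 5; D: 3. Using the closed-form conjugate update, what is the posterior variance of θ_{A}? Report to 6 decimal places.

The Dirichlet prior is conjugate to the Multinomial likelihood: each posterior αⱼ = prior αⱼ + observed count nⱼ.
Posterior concentration: (7.4, 50.8, 10.4, 5.1), total = 73.7.
Var[θ_j] = α_j(Σα−α_j)/((Σα)²(Σα+1)) = 7.4·66.3/(73.7²·74.7) = 0.001209.

0.001209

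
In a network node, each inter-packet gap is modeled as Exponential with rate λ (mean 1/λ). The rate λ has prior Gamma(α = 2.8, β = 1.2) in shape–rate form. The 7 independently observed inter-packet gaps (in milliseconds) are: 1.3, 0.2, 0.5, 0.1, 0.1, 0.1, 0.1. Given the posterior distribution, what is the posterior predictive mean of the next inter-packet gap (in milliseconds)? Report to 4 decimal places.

0.4091

With a Gamma(shape α, rate β) prior on the exponential rate λ, the posterior after n observations with total T = Σxᵢ is Gamma(α+n, β+T).
Sum of observations T = 2.4 milliseconds; n = 7.
Posterior: Gamma(2.8+7, 1.2+2.4) = Gamma(9.8, 3.6).
The predictive distribution for the next observation is Lomax; its mean is β/(α−1) = 3.6/8.8 = 0.4091.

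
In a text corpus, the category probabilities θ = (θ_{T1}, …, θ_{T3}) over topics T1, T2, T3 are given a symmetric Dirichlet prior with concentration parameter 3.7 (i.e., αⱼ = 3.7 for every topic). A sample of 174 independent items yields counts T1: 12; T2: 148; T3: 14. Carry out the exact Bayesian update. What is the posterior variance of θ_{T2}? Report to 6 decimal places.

The Dirichlet prior is conjugate to the Multinomial likelihood: each posterior αⱼ = prior αⱼ + observed count nⱼ.
Posterior concentration: (15.7, 151.7, 17.7), total = 185.1.
Var[θ_j] = α_j(Σα−α_j)/((Σα)²(Σα+1)) = 151.7·33.4/(185.1²·186.1) = 0.000795.

0.000795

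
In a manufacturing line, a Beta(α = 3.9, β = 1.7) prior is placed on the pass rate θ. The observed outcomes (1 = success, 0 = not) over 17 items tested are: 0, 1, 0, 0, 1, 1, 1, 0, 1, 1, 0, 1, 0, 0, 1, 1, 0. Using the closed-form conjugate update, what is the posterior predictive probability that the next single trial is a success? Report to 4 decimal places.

The Beta prior is conjugate to a Binomial/Bernoulli likelihood; the update adds successes to α and failures to β.
Posterior: Beta(α+k, β+n−k) = Beta(3.9+9, 1.7+8) = Beta(12.9, 9.7).
For a single future Bernoulli trial, P(success | data) = α/(α+β) = 0.5708.

0.5708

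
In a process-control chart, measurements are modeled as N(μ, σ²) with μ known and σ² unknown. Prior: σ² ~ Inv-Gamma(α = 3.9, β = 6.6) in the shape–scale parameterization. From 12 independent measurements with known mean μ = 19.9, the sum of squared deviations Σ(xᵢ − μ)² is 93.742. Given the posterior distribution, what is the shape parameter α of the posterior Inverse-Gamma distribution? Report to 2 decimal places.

With known mean μ and an Inverse-Gamma(α, β) prior on σ², the Normal likelihood is conjugate: posterior is Inv-Gamma(α + n/2, β + Σ(xᵢ−μ)²/2).
Posterior: Inv-Gamma(3.9 + 12/2, 6.6 + 93.742/2) = Inv-Gamma(9.90, 53.4710).
Posterior α = 9.90.

9.90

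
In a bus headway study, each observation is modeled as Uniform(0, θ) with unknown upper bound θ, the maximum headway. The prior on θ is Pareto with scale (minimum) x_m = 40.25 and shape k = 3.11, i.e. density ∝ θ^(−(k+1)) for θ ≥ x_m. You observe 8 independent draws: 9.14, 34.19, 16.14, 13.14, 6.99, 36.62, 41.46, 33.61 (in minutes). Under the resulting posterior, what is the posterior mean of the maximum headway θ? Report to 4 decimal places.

45.5609

A Pareto(scale x_m, shape k) prior on the upper bound θ of Uniform(0, θ) is conjugate: posterior is Pareto(max(x_m, max xᵢ), k + n).
Sample maximum = 41.46; prior scale x_m = 40.25 → posterior scale = max = 41.46.
Posterior shape = 3.11 + 8 = 11.11.
E[θ|data] = k·x_m/(k−1) = 11.11·41.46/10.11 = 45.5609.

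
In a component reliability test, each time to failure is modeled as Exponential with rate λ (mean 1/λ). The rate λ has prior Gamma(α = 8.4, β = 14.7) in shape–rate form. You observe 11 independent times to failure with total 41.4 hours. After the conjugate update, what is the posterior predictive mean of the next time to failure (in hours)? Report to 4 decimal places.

With a Gamma(shape α, rate β) prior on the exponential rate λ, the posterior after n observations with total T = Σxᵢ is Gamma(α+n, β+T).
Posterior: Gamma(8.4+11, 14.7+41.4) = Gamma(19.4, 56.1).
The predictive distribution for the next observation is Lomax; its mean is β/(α−1) = 56.1/18.4 = 3.0489.

3.0489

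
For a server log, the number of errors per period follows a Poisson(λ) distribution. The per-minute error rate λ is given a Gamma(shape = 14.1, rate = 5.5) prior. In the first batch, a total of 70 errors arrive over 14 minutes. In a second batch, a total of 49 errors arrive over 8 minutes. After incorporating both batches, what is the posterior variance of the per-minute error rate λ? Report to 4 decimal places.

With a Gamma(shape α, rate β) prior, the Poisson likelihood is conjugate: the posterior is Gamma(α + ΣXᵢ, β + n).
After batch 1: Gamma(α+S, β+n) = Gamma(14.1+70, 5.5+14) = Gamma(84.1, 19.5).
After batch 2: Gamma(α+S, β+n) = Gamma(84.1+49, 19.5+8) = Gamma(133.1, 27.5).
Var = α/β² = 133.1/27.5² = 0.1760.

0.1760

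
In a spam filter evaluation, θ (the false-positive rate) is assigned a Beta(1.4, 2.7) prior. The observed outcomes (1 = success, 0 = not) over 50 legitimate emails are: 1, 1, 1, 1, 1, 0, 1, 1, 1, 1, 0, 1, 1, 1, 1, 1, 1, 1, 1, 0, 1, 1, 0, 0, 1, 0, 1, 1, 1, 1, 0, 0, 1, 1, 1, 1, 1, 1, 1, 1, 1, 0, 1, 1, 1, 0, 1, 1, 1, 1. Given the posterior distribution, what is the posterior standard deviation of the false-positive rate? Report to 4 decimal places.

0.0571

The Beta prior is conjugate to a Binomial/Bernoulli likelihood; the update adds successes to α and failures to β.
Posterior: Beta(α+k, β+n−k) = Beta(1.4+40, 2.7+10) = Beta(41.4, 12.7).
Var = αβ/((α+β)²(α+β+1)) = 41.4·12.7/(54.1²·55.1) = 0.00326030; SD = √0.00326030 = 0.0571.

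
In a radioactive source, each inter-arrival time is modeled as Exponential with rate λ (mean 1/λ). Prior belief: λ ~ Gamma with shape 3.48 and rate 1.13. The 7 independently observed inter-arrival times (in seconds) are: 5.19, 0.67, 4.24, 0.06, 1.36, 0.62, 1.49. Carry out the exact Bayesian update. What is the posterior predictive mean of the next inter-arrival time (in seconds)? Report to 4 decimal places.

With a Gamma(shape α, rate β) prior on the exponential rate λ, the posterior after n observations with total T = Σxᵢ is Gamma(α+n, β+T).
Sum of observations T = 13.63 seconds; n = 7.
Posterior: Gamma(3.48+7, 1.13+13.63) = Gamma(10.48, 14.76).
The predictive distribution for the next observation is Lomax; its mean is β/(α−1) = 14.76/9.48 = 1.5570.

1.5570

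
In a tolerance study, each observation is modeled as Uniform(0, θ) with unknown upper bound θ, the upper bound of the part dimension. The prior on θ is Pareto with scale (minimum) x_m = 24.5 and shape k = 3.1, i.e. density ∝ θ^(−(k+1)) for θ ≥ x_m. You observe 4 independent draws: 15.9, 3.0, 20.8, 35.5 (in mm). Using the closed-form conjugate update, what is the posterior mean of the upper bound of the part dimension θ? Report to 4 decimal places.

41.3197

A Pareto(scale x_m, shape k) prior on the upper bound θ of Uniform(0, θ) is conjugate: posterior is Pareto(max(x_m, max xᵢ), k + n).
Sample maximum = 35.5; prior scale x_m = 24.5 → posterior scale = max = 35.5.
Posterior shape = 3.1 + 4 = 7.1.
E[θ|data] = k·x_m/(k−1) = 7.1·35.5/6.1 = 41.3197.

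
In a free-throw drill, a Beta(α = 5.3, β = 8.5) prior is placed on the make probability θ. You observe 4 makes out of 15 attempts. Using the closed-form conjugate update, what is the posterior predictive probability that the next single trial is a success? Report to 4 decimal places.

0.3229

The Beta prior is conjugate to a Binomial/Bernoulli likelihood; the update adds successes to α and failures to β.
Posterior: Beta(α+k, β+n−k) = Beta(5.3+4, 8.5+11) = Beta(9.3, 19.5).
For a single future Bernoulli trial, P(success | data) = α/(α+β) = 0.3229.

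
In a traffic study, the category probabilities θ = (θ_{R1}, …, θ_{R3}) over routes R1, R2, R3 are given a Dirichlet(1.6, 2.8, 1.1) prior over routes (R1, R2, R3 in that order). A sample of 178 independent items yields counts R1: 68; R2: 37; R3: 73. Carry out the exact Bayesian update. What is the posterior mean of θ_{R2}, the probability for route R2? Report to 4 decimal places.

The Dirichlet prior is conjugate to the Multinomial likelihood: each posterior αⱼ = prior αⱼ + observed count nⱼ.
Posterior concentration: (69.6, 39.8, 74.1), total = 183.5.
E[θ_{R2}|data] = α_{R2}/Σα = 39.8/183.5 = 0.2169.

0.2169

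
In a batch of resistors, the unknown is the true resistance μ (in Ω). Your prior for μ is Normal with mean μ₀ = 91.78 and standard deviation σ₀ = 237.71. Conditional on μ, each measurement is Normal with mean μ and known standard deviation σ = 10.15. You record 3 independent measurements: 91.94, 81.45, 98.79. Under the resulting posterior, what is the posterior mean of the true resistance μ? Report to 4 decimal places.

90.7273

For Normal data with known variance σ², a Normal(μ₀, σ₀²) prior on μ is conjugate. Posterior precision = 1/σ₀² + n/σ²; posterior mean is the precision-weighted average of μ₀ and x̄.
Σxᵢ = 91.94 + 81.45 + 98.79 = 272.18, so n·x̄ = 272.18.
σ₀² = 237.71² = 56506.0441, σ² = 10.15² = 103.0225; σ² + n·σ₀² = 103.0225 + 3·56506.0441 = 169621.1548.
Posterior mean = (μ₀/σ₀² + n·x̄/σ²)/(1/σ₀² + n/σ²) = (σ²·μ₀ + σ₀²·n·x̄)/(σ² + n·σ₀²) = (103.0225·91.78 + 56506.0441·272.18)/169621.1548 = 15389270.488188/169621.1548 = 90.7273.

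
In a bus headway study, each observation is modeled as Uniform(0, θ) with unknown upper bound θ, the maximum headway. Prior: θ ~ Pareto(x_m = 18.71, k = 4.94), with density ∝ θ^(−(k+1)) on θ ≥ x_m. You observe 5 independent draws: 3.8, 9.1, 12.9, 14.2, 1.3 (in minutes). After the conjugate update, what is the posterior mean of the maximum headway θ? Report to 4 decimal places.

20.8028

A Pareto(scale x_m, shape k) prior on the upper bound θ of Uniform(0, θ) is conjugate: posterior is Pareto(max(x_m, max xᵢ), k + n).
Sample maximum = 14.2; prior scale x_m = 18.71 → posterior scale = max = 18.71.
Posterior shape = 4.94 + 5 = 9.94.
E[θ|data] = k·x_m/(k−1) = 9.94·18.71/8.94 = 20.8028.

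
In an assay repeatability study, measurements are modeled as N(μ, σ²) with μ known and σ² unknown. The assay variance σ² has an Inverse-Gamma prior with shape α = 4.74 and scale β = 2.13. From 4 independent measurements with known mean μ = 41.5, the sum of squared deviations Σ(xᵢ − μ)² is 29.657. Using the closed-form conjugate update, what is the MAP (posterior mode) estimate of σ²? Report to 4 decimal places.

With known mean μ and an Inverse-Gamma(α, β) prior on σ², the Normal likelihood is conjugate: posterior is Inv-Gamma(α + n/2, β + Σ(xᵢ−μ)²/2).
Posterior: Inv-Gamma(4.74 + 4/2, 2.13 + 29.657/2) = Inv-Gamma(6.74, 16.9585).
Mode = β/(α+1) = 16.9585/7.74 = 2.1910.

2.1910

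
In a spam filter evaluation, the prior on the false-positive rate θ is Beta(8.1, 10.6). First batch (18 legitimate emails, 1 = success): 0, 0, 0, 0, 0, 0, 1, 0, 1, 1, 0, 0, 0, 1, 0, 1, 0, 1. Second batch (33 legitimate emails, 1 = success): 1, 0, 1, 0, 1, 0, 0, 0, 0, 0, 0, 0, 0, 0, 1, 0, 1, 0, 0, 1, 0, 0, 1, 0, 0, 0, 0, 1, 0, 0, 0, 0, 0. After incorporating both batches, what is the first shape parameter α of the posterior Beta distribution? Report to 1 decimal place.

22.1

The Beta prior is conjugate to a Binomial/Bernoulli likelihood; the update adds successes to α and failures to β.
After batch 1: Beta(8.1+6, 10.6+12) = Beta(14.1, 22.6).
After batch 2: Beta(14.1+8, 22.6+25) = Beta(22.1, 47.6).
Posterior α = 22.1.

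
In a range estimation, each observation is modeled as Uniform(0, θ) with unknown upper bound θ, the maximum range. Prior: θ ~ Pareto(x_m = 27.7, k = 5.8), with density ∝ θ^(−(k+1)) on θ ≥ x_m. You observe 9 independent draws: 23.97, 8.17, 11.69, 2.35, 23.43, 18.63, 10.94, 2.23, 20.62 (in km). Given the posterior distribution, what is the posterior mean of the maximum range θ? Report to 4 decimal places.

A Pareto(scale x_m, shape k) prior on the upper bound θ of Uniform(0, θ) is conjugate: posterior is Pareto(max(x_m, max xᵢ), k + n).
Sample maximum = 23.97; prior scale x_m = 27.7 → posterior scale = max = 27.70.
Posterior shape = 5.8 + 9 = 14.8.
E[θ|data] = k·x_m/(k−1) = 14.8·27.70/13.8 = 29.7072.

29.7072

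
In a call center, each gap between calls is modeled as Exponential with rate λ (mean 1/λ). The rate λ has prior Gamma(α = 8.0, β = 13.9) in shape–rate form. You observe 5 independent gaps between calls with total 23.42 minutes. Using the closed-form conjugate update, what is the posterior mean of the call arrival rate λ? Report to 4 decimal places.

With a Gamma(shape α, rate β) prior on the exponential rate λ, the posterior after n observations with total T = Σxᵢ is Gamma(α+n, β+T).
Posterior: Gamma(8.0+5, 13.9+23.42) = Gamma(13.0, 37.32).
Posterior mean of λ = α/β = 13.0/37.32 = 0.3483.

0.3483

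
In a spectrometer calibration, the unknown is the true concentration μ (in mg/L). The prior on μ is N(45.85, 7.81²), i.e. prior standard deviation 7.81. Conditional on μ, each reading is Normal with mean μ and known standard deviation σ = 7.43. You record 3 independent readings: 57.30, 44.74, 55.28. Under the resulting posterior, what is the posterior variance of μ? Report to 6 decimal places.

For Normal data with known variance σ², a Normal(μ₀, σ₀²) prior on μ is conjugate. Posterior precision = 1/σ₀² + n/σ²; posterior mean is the precision-weighted average of μ₀ and x̄.
σ₀² = 7.81² = 60.9961, σ² = 7.43² = 55.2049; σ² + n·σ₀² = 55.2049 + 3·60.9961 = 238.1932.
Posterior precision = 1/σ₀² + n/σ² = 1/60.9961 + 3/55.2049 = (σ² + n·σ₀²)/(σ₀²σ²) = 238.1932/(60.9961·55.2049); posterior variance σₙ² = σ₀²σ²/(σ² + n·σ₀²) = 60.9961·55.2049/238.1932 = 14.136775.

14.136775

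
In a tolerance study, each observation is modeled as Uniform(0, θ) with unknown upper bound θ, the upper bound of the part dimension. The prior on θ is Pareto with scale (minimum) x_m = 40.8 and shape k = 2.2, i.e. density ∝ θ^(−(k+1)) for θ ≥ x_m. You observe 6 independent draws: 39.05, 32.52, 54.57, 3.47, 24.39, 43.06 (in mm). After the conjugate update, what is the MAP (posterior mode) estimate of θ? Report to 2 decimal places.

A Pareto(scale x_m, shape k) prior on the upper bound θ of Uniform(0, θ) is conjugate: posterior is Pareto(max(x_m, max xᵢ), k + n).
Sample maximum = 54.57; prior scale x_m = 40.8 → posterior scale = max = 54.57.
Posterior shape = 2.2 + 6 = 8.2.
The Pareto density is decreasing on [x_m, ∞), so the mode is x_m = 54.57.

54.57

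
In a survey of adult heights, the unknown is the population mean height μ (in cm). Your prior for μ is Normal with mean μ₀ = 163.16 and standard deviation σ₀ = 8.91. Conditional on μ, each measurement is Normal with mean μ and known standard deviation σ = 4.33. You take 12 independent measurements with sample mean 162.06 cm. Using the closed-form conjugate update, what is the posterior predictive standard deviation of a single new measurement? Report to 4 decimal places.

For Normal data with known variance σ², a Normal(μ₀, σ₀²) prior on μ is conjugate. Posterior precision = 1/σ₀² + n/σ²; posterior mean is the precision-weighted average of μ₀ and x̄.
σ₀² = 8.91² = 79.3881, σ² = 4.33² = 18.7489; σ² + n·σ₀² = 18.7489 + 12·79.3881 = 971.4061.
Posterior precision = 1/σ₀² + n/σ² = 1/79.3881 + 12/18.7489 = (σ² + n·σ₀²)/(σ₀²σ²) = 971.4061/(79.3881·18.7489); posterior variance σₙ² = σ₀²σ²/(σ² + n·σ₀²) = 79.3881·18.7489/971.4061 = 1.532253.
Predictive variance for one new observation = σₙ² + σ² = 79.3881·18.7489/971.4061 + 18.7489 = σ²·(σ₀² + 971.4061)/971.4061 = 18.7489·1050.7942/971.4061 = 20.281153; SD = √(18.7489·1050.7942/971.4061) = 4.5035.

4.5035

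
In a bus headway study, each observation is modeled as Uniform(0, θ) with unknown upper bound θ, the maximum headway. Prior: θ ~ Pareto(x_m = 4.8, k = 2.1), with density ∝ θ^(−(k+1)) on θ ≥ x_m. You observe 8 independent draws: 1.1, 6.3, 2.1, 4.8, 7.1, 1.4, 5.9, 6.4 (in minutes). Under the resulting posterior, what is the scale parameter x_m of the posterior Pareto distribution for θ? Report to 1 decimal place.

7.1

A Pareto(scale x_m, shape k) prior on the upper bound θ of Uniform(0, θ) is conjugate: posterior is Pareto(max(x_m, max xᵢ), k + n).
Sample maximum = 7.1; prior scale x_m = 4.8 → posterior scale = max = 7.1.
Posterior shape = 2.1 + 8 = 10.1.
Posterior scale x_m = 7.1.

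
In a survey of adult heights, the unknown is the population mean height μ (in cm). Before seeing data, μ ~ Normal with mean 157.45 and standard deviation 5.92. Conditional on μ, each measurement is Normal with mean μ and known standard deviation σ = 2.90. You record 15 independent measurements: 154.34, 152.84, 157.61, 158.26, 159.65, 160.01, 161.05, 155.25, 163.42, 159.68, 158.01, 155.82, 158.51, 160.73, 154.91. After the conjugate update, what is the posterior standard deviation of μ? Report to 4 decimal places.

0.7429

For Normal data with known variance σ², a Normal(μ₀, σ₀²) prior on μ is conjugate. Posterior precision = 1/σ₀² + n/σ²; posterior mean is the precision-weighted average of μ₀ and x̄.
σ₀² = 5.92² = 35.0464, σ² = 2.90² = 8.41; σ² + n·σ₀² = 8.41 + 15·35.0464 = 534.106.
Posterior precision = 1/σ₀² + n/σ² = 1/35.0464 + 15/8.41 = (σ² + n·σ₀²)/(σ₀²σ²) = 534.106/(35.0464·8.41); posterior variance σₙ² = σ₀²σ²/(σ² + n·σ₀²) = 35.0464·8.41/534.106 = 0.551838.
Posterior SD = √σₙ² = √(35.0464·8.41/534.106) = 0.7429.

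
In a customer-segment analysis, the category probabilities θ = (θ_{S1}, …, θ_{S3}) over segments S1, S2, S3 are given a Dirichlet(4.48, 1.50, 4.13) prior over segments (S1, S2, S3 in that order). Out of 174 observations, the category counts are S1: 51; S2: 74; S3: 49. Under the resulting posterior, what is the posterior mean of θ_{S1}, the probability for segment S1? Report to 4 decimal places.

0.3013

The Dirichlet prior is conjugate to the Multinomial likelihood: each posterior αⱼ = prior αⱼ + observed count nⱼ.
Posterior concentration: (55.48, 75.50, 53.13), total = 184.11.
E[θ_{S1}|data] = α_{S1}/Σα = 55.48/184.11 = 0.3013.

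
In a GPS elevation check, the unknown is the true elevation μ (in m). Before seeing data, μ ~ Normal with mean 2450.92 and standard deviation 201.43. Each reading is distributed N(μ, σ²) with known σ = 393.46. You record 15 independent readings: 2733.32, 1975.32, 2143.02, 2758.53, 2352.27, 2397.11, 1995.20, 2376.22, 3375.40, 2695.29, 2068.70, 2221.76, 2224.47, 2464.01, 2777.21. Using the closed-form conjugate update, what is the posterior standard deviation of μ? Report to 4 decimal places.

90.7074

For Normal data with known variance σ², a Normal(μ₀, σ₀²) prior on μ is conjugate. Posterior precision = 1/σ₀² + n/σ²; posterior mean is the precision-weighted average of μ₀ and x̄.
σ₀² = 201.43² = 40574.0449, σ² = 393.46² = 154810.7716; σ² + n·σ₀² = 154810.7716 + 15·40574.0449 = 763421.4451.
Posterior precision = 1/σ₀² + n/σ² = 1/40574.0449 + 15/154810.7716 = (σ² + n·σ₀²)/(σ₀²σ²) = 763421.4451/(40574.0449·154810.7716); posterior variance σₙ² = σ₀²σ²/(σ² + n·σ₀²) = 40574.0449·154810.7716/763421.4451 = 8227.826502.
Posterior SD = √σₙ² = √(40574.0449·154810.7716/763421.4451) = 90.7074.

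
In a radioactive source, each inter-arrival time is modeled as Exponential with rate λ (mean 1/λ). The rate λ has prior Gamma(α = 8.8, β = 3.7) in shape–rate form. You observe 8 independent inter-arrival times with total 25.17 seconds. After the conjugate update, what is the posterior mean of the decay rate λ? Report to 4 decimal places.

With a Gamma(shape α, rate β) prior on the exponential rate λ, the posterior after n observations with total T = Σxᵢ is Gamma(α+n, β+T).
Posterior: Gamma(8.8+8, 3.7+25.17) = Gamma(16.8, 28.87).
Posterior mean of λ = α/β = 16.8/28.87 = 0.5819.

0.5819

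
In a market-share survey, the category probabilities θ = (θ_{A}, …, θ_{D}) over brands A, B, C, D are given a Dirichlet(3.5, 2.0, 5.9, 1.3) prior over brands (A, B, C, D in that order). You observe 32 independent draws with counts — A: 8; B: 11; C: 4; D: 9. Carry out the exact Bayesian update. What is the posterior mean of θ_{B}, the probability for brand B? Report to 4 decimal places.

0.2908

The Dirichlet prior is conjugate to the Multinomial likelihood: each posterior αⱼ = prior αⱼ + observed count nⱼ.
Posterior concentration: (11.5, 13.0, 9.9, 10.3), total = 44.7.
E[θ_{B}|data] = α_{B}/Σα = 13.0/44.7 = 0.2908.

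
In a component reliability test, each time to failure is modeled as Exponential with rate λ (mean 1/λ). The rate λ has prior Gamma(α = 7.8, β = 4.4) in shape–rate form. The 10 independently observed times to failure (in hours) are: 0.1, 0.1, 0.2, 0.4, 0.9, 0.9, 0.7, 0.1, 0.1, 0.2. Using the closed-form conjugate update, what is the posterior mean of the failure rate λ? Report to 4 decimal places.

With a Gamma(shape α, rate β) prior on the exponential rate λ, the posterior after n observations with total T = Σxᵢ is Gamma(α+n, β+T).
Sum of observations T = 3.7 hours; n = 10.
Posterior: Gamma(7.8+10, 4.4+3.7) = Gamma(17.8, 8.1).
Posterior mean of λ = α/β = 17.8/8.1 = 2.1975.

2.1975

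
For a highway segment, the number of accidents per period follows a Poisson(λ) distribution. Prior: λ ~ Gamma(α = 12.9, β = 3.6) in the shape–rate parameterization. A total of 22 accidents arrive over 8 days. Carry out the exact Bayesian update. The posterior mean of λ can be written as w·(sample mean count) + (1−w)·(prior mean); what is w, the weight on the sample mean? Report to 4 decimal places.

0.6897

With a Gamma(shape α, rate β) prior, the Poisson likelihood is conjugate: the posterior is Gamma(α + ΣXᵢ, β + n).
Posterior mean = (α₀+S)/(β₀+n) = [n/(β₀+n)]·(S/n) + [β₀/(β₀+n)]·(α₀/β₀), so only n and β₀ enter the weight.
Weight on data w = n/(β₀+n) = 8/(3.6+8) = 8/11.6 = 0.6897.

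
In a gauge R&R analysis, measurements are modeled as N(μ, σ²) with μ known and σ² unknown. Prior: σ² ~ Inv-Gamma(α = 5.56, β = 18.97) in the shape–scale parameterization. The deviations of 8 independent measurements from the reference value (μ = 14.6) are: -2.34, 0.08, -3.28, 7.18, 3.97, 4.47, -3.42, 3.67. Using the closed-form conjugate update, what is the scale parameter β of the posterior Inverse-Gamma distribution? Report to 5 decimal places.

With known mean μ and an Inverse-Gamma(α, β) prior on σ², the Normal likelihood is conjugate: posterior is Inv-Gamma(α + n/2, β + Σ(xᵢ−μ)²/2).
Σ(xᵢ−μ)² = (-2.34)² + (0.08)² + (-3.28)² + (7.18)² + (3.97)² + (4.47)² + (-3.42)² + (3.67)² = 128.6999.
Posterior: Inv-Gamma(5.56 + 8/2, 18.97 + 128.6999/2) = Inv-Gamma(9.56, 83.31995).
Posterior β = 83.31995.

83.31995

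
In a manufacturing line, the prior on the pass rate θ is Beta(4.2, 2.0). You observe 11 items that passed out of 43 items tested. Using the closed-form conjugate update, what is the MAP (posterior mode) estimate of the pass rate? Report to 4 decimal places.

0.3008

The Beta prior is conjugate to a Binomial/Bernoulli likelihood; the update adds successes to α and failures to β.
Posterior: Beta(α+k, β+n−k) = Beta(4.2+11, 2.0+32) = Beta(15.2, 34.0).
Mode of Beta(a,b) for a,b>1 is (a−1)/(a+b−2) = 14.2/47.2 = 0.3008.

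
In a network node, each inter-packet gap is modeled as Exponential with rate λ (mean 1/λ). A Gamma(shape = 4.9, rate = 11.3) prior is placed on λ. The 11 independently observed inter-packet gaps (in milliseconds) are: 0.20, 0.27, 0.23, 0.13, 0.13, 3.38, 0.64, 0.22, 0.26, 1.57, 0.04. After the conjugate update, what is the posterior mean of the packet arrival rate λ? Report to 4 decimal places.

0.8655

With a Gamma(shape α, rate β) prior on the exponential rate λ, the posterior after n observations with total T = Σxᵢ is Gamma(α+n, β+T).
Sum of observations T = 7.07 milliseconds; n = 11.
Posterior: Gamma(4.9+11, 11.3+7.07) = Gamma(15.9, 18.37).
Posterior mean of λ = α/β = 15.9/18.37 = 0.8655.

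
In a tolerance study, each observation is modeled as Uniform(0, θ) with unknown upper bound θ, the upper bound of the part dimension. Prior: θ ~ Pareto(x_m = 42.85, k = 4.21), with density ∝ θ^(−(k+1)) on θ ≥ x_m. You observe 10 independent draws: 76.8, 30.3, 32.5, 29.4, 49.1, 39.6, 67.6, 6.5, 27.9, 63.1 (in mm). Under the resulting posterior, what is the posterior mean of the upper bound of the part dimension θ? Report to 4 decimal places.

A Pareto(scale x_m, shape k) prior on the upper bound θ of Uniform(0, θ) is conjugate: posterior is Pareto(max(x_m, max xᵢ), k + n).
Sample maximum = 76.8; prior scale x_m = 42.85 → posterior scale = max = 76.80.
Posterior shape = 4.21 + 10 = 14.21.
E[θ|data] = k·x_m/(k−1) = 14.21·76.80/13.21 = 82.6138.

82.6138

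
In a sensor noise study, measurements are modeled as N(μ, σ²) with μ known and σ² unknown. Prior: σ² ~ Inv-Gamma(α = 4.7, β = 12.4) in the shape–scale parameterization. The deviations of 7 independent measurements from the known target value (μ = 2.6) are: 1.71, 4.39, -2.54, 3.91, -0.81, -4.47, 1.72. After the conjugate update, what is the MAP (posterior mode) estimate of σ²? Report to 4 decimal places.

With known mean μ and an Inverse-Gamma(α, β) prior on σ², the Normal likelihood is conjugate: posterior is Inv-Gamma(α + n/2, β + Σ(xᵢ−μ)²/2).
Σ(xᵢ−μ)² = (1.71)² + (4.39)² + (-2.54)² + (3.91)² + (-0.81)² + (-4.47)² + (1.72)² = 67.5313.
Posterior: Inv-Gamma(4.7 + 7/2, 12.4 + 67.5313/2) = Inv-Gamma(8.20, 46.16565).
Mode = β/(α+1) = 46.16565/9.20 = 5.0180.

5.0180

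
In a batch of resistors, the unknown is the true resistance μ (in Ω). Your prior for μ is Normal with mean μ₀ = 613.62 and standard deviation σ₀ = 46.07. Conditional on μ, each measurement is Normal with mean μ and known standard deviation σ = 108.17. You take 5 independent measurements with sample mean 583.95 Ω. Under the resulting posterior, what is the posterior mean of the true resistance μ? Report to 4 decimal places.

599.5087

For Normal data with known variance σ², a Normal(μ₀, σ₀²) prior on μ is conjugate. Posterior precision = 1/σ₀² + n/σ²; posterior mean is the precision-weighted average of μ₀ and x̄.
n·x̄ = 5·583.95 = 2919.75.
σ₀² = 46.07² = 2122.4449, σ² = 108.17² = 11700.7489; σ² + n·σ₀² = 11700.7489 + 5·2122.4449 = 22312.9734.
Posterior mean = (μ₀/σ₀² + n·x̄/σ²)/(1/σ₀² + n/σ²) = (σ²·μ₀ + σ₀²·n·x̄)/(σ² + n·σ₀²) = (11700.7489·613.62 + 2122.4449·2919.75)/22312.9734 = 13376822.036793/22312.9734 = 599.5087.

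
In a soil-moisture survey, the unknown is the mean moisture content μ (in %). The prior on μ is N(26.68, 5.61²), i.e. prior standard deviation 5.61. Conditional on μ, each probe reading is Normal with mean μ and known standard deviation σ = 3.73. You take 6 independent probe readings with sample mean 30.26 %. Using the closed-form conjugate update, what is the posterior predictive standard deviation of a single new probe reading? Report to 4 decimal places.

4.0091

For Normal data with known variance σ², a Normal(μ₀, σ₀²) prior on μ is conjugate. Posterior precision = 1/σ₀² + n/σ²; posterior mean is the precision-weighted average of μ₀ and x̄.
σ₀² = 5.61² = 31.4721, σ² = 3.73² = 13.9129; σ² + n·σ₀² = 13.9129 + 6·31.4721 = 202.7455.
Posterior precision = 1/σ₀² + n/σ² = 1/31.4721 + 6/13.9129 = (σ² + n·σ₀²)/(σ₀²σ²) = 202.7455/(31.4721·13.9129); posterior variance σₙ² = σ₀²σ²/(σ² + n·σ₀²) = 31.4721·13.9129/202.7455 = 2.159694.
Predictive variance for one new observation = σₙ² + σ² = 31.4721·13.9129/202.7455 + 13.9129 = σ²·(σ₀² + 202.7455)/202.7455 = 13.9129·234.2176/202.7455 = 16.072594; SD = √(13.9129·234.2176/202.7455) = 4.0091.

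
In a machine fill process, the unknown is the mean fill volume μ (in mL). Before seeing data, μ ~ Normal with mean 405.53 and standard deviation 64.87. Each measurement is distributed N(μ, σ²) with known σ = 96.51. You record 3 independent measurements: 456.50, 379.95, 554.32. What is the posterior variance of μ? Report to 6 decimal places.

1786.589952

For Normal data with known variance σ², a Normal(μ₀, σ₀²) prior on μ is conjugate. Posterior precision = 1/σ₀² + n/σ²; posterior mean is the precision-weighted average of μ₀ and x̄.
σ₀² = 64.87² = 4208.1169, σ² = 96.51² = 9314.1801; σ² + n·σ₀² = 9314.1801 + 3·4208.1169 = 21938.5308.
Posterior precision = 1/σ₀² + n/σ² = 1/4208.1169 + 3/9314.1801 = (σ² + n·σ₀²)/(σ₀²σ²) = 21938.5308/(4208.1169·9314.1801); posterior variance σₙ² = σ₀²σ²/(σ² + n·σ₀²) = 4208.1169·9314.1801/21938.5308 = 1786.589952.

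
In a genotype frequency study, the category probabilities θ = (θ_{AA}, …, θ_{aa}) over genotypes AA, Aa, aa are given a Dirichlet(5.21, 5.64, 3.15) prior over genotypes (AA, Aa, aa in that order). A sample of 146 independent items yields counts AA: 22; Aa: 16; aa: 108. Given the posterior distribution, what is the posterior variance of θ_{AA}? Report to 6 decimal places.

0.000877

The Dirichlet prior is conjugate to the Multinomial likelihood: each posterior αⱼ = prior αⱼ + observed count nⱼ.
Posterior concentration: (27.21, 21.64, 111.15), total = 160.00.
Var[θ_j] = α_j(Σα−α_j)/((Σα)²(Σα+1)) = 27.21·132.79/(160.00²·161.00) = 0.000877.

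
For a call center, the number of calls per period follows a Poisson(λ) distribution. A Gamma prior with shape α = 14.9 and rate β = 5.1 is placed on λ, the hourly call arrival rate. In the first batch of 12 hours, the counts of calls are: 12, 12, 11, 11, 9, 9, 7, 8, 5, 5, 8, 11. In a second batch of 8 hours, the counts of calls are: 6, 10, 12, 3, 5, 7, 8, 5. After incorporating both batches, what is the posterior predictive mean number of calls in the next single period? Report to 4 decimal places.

With a Gamma(shape α, rate β) prior, the Poisson likelihood is conjugate: the posterior is Gamma(α + ΣXᵢ, β + n).
Batch 1: sum of counts S = 108 over n = 12 hours.
After batch 1: Gamma(α+S, β+n) = Gamma(14.9+108, 5.1+12) = Gamma(122.9, 17.1).
Batch 2: sum of counts S = 56 over n = 8 hours.
After batch 2: Gamma(α+S, β+n) = Gamma(122.9+56, 17.1+8) = Gamma(178.9, 25.1).
The predictive distribution for one future period is NegBinom with mean α/β = 7.1275.

7.1275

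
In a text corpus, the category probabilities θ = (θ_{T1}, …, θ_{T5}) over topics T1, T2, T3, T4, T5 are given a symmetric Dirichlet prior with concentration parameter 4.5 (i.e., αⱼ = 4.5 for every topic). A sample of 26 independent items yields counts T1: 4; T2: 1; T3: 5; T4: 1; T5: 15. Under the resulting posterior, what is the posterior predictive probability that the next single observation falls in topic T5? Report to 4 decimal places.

The Dirichlet prior is conjugate to the Multinomial likelihood: each posterior αⱼ = prior αⱼ + observed count nⱼ.
Posterior concentration: (8.5, 5.5, 9.5, 5.5, 19.5), total = 48.5.
P(next = T5 | data) = α_{T5}/Σα = 0.4021.

0.4021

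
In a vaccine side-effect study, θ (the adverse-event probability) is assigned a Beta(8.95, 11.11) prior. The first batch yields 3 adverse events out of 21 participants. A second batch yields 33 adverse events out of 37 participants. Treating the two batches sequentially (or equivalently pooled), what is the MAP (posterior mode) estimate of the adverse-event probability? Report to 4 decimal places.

0.5778

The Beta prior is conjugate to a Binomial/Bernoulli likelihood; the update adds successes to α and failures to β.
After batch 1: Beta(8.95+3, 11.11+18) = Beta(11.95, 29.11).
After batch 2: Beta(11.95+33, 29.11+4) = Beta(44.95, 33.11).
Mode of Beta(a,b) for a,b>1 is (a−1)/(a+b−2) = 43.95/76.06 = 0.5778.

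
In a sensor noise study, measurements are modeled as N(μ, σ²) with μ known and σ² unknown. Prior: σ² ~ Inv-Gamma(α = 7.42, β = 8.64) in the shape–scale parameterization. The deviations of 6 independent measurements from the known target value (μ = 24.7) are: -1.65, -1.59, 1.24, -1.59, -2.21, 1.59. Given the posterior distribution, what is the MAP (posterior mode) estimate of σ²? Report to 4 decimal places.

With known mean μ and an Inverse-Gamma(α, β) prior on σ², the Normal likelihood is conjugate: posterior is Inv-Gamma(α + n/2, β + Σ(xᵢ−μ)²/2).
Σ(xᵢ−μ)² = (-1.65)² + (-1.59)² + (1.24)² + (-1.59)² + (-2.21)² + (1.59)² = 16.7285.
Posterior: Inv-Gamma(7.42 + 6/2, 8.64 + 16.7285/2) = Inv-Gamma(10.42, 17.00425).
Mode = β/(α+1) = 17.00425/11.42 = 1.4890.

1.4890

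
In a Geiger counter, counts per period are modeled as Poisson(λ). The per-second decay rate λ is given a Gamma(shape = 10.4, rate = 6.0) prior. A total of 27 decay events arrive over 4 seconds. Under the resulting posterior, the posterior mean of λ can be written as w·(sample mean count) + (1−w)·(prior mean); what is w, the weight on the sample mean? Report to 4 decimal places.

0.4000

With a Gamma(shape α, rate β) prior, the Poisson likelihood is conjugate: the posterior is Gamma(α + ΣXᵢ, β + n).
Posterior mean = (α₀+S)/(β₀+n) = [n/(β₀+n)]·(S/n) + [β₀/(β₀+n)]·(α₀/β₀), so only n and β₀ enter the weight.
Weight on data w = n/(β₀+n) = 4/(6.0+4) = 4/10.0 = 0.4000.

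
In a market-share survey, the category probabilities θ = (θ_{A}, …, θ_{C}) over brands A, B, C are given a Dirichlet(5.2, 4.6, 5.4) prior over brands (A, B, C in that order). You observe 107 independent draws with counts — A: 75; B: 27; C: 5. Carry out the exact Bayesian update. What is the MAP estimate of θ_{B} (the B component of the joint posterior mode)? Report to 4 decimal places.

The Dirichlet prior is conjugate to the Multinomial likelihood: each posterior αⱼ = prior αⱼ + observed count nⱼ.
Posterior concentration: (80.2, 31.6, 10.4), total = 122.2.
Joint mode component: (α_{B}−1)/(Σα−K) = 30.6/119.2 = 0.2567.

0.2567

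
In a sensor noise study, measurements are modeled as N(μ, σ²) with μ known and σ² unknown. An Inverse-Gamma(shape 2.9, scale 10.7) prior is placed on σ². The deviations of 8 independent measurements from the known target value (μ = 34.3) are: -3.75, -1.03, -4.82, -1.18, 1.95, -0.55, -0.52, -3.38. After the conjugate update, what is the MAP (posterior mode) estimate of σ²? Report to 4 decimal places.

4.8701

With known mean μ and an Inverse-Gamma(α, β) prior on σ², the Normal likelihood is conjugate: posterior is Inv-Gamma(α + n/2, β + Σ(xᵢ−μ)²/2).
Σ(xᵢ−μ)² = (-3.75)² + (-1.03)² + (-4.82)² + (-1.18)² + (1.95)² + (-0.55)² + (-0.52)² + (-3.38)² = 55.5480.
Posterior: Inv-Gamma(2.9 + 8/2, 10.7 + 55.5480/2) = Inv-Gamma(6.90, 38.47400).
Mode = β/(α+1) = 38.47400/7.90 = 4.8701.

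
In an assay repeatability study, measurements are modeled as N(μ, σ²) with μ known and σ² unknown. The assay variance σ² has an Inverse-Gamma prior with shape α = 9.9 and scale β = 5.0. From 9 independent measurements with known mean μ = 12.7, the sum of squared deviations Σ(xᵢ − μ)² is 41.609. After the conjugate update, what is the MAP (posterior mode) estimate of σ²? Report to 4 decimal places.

1.6756

With known mean μ and an Inverse-Gamma(α, β) prior on σ², the Normal likelihood is conjugate: posterior is Inv-Gamma(α + n/2, β + Σ(xᵢ−μ)²/2).
Posterior: Inv-Gamma(9.9 + 9/2, 5.0 + 41.609/2) = Inv-Gamma(14.40, 25.8045).
Mode = β/(α+1) = 25.8045/15.40 = 1.6756.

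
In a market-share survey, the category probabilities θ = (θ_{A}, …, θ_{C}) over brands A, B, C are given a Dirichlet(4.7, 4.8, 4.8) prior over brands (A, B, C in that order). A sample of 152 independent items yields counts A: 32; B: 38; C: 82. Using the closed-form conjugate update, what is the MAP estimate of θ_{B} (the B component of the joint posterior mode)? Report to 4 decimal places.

The Dirichlet prior is conjugate to the Multinomial likelihood: each posterior αⱼ = prior αⱼ + observed count nⱼ.
Posterior concentration: (36.7, 42.8, 86.8), total = 166.3.
Joint mode component: (α_{B}−1)/(Σα−K) = 41.8/163.3 = 0.2560.

0.2560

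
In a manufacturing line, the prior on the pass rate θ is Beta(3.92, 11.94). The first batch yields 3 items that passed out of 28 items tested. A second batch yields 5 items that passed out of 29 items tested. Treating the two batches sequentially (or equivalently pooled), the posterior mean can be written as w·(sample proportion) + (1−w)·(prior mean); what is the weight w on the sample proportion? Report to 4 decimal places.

0.7823

The Beta prior is conjugate to a Binomial/Bernoulli likelihood; the update adds successes to α and failures to β.
Total number of items tested: n = 28 + 29 = 57.
Posterior mean = (α₀+k)/(α₀+β₀+n) = [n/(α₀+β₀+n)]·(k/n) + [(α₀+β₀)/(α₀+β₀+n)]·α₀/(α₀+β₀), so only n and the prior enter the weight.
The weight on the data is w = n/(α₀+β₀+n) = 57/(3.92+11.94+57) = 57/72.86 = 0.7823.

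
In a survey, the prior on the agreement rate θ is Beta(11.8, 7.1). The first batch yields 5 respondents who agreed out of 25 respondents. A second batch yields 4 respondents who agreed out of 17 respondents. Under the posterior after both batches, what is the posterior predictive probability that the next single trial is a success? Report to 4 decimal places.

0.3415

The Beta prior is conjugate to a Binomial/Bernoulli likelihood; the update adds successes to α and failures to β.
After batch 1: Beta(11.8+5, 7.1+20) = Beta(16.8, 27.1).
After batch 2: Beta(16.8+4, 27.1+13) = Beta(20.8, 40.1).
For a single future Bernoulli trial, P(success | data) = α/(α+β) = 0.3415.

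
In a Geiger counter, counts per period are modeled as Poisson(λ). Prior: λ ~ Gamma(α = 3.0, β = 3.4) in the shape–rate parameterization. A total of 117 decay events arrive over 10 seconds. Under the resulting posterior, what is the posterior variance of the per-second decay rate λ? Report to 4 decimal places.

With a Gamma(shape α, rate β) prior, the Poisson likelihood is conjugate: the posterior is Gamma(α + ΣXᵢ, β + n).
Posterior: Gamma(α+S, β+n) = Gamma(3.0+117, 3.4+10) = Gamma(120.0, 13.4).
Var = α/β² = 120.0/13.4² = 0.6683.

0.6683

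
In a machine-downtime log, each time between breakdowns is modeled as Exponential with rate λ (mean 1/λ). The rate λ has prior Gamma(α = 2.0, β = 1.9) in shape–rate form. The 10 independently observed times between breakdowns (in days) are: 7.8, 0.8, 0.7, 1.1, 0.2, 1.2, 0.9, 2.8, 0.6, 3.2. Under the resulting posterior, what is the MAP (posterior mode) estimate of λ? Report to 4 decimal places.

With a Gamma(shape α, rate β) prior on the exponential rate λ, the posterior after n observations with total T = Σxᵢ is Gamma(α+n, β+T).
Sum of observations T = 19.3 days; n = 10.
Posterior: Gamma(2.0+10, 1.9+19.3) = Gamma(12.0, 21.2).
Mode = (α−1)/β = 0.5189.

0.5189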